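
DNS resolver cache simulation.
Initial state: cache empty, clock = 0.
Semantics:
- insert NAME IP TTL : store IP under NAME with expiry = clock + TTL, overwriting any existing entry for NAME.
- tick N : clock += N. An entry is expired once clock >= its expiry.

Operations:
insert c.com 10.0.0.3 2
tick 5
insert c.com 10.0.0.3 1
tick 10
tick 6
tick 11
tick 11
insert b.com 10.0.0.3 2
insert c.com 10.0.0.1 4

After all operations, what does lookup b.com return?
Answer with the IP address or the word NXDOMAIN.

Op 1: insert c.com -> 10.0.0.3 (expiry=0+2=2). clock=0
Op 2: tick 5 -> clock=5. purged={c.com}
Op 3: insert c.com -> 10.0.0.3 (expiry=5+1=6). clock=5
Op 4: tick 10 -> clock=15. purged={c.com}
Op 5: tick 6 -> clock=21.
Op 6: tick 11 -> clock=32.
Op 7: tick 11 -> clock=43.
Op 8: insert b.com -> 10.0.0.3 (expiry=43+2=45). clock=43
Op 9: insert c.com -> 10.0.0.1 (expiry=43+4=47). clock=43
lookup b.com: present, ip=10.0.0.3 expiry=45 > clock=43

Answer: 10.0.0.3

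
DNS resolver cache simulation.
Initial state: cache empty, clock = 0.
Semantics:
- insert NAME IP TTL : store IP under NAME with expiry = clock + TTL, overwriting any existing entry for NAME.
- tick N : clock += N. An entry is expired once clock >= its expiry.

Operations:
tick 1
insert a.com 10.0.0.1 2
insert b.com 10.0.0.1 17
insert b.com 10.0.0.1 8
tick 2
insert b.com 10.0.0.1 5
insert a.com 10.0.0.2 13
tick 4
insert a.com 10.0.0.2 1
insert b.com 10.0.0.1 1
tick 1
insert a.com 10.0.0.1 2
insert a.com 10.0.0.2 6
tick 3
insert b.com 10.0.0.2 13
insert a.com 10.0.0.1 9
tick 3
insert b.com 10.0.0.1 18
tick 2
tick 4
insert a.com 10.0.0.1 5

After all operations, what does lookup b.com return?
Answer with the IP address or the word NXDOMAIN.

Op 1: tick 1 -> clock=1.
Op 2: insert a.com -> 10.0.0.1 (expiry=1+2=3). clock=1
Op 3: insert b.com -> 10.0.0.1 (expiry=1+17=18). clock=1
Op 4: insert b.com -> 10.0.0.1 (expiry=1+8=9). clock=1
Op 5: tick 2 -> clock=3. purged={a.com}
Op 6: insert b.com -> 10.0.0.1 (expiry=3+5=8). clock=3
Op 7: insert a.com -> 10.0.0.2 (expiry=3+13=16). clock=3
Op 8: tick 4 -> clock=7.
Op 9: insert a.com -> 10.0.0.2 (expiry=7+1=8). clock=7
Op 10: insert b.com -> 10.0.0.1 (expiry=7+1=8). clock=7
Op 11: tick 1 -> clock=8. purged={a.com,b.com}
Op 12: insert a.com -> 10.0.0.1 (expiry=8+2=10). clock=8
Op 13: insert a.com -> 10.0.0.2 (expiry=8+6=14). clock=8
Op 14: tick 3 -> clock=11.
Op 15: insert b.com -> 10.0.0.2 (expiry=11+13=24). clock=11
Op 16: insert a.com -> 10.0.0.1 (expiry=11+9=20). clock=11
Op 17: tick 3 -> clock=14.
Op 18: insert b.com -> 10.0.0.1 (expiry=14+18=32). clock=14
Op 19: tick 2 -> clock=16.
Op 20: tick 4 -> clock=20. purged={a.com}
Op 21: insert a.com -> 10.0.0.1 (expiry=20+5=25). clock=20
lookup b.com: present, ip=10.0.0.1 expiry=32 > clock=20

Answer: 10.0.0.1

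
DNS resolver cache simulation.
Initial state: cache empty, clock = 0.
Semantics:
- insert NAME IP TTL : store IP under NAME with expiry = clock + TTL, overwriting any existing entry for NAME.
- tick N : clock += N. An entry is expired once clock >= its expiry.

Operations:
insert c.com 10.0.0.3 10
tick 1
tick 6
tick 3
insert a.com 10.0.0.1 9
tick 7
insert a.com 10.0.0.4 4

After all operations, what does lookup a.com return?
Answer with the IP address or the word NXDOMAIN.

Op 1: insert c.com -> 10.0.0.3 (expiry=0+10=10). clock=0
Op 2: tick 1 -> clock=1.
Op 3: tick 6 -> clock=7.
Op 4: tick 3 -> clock=10. purged={c.com}
Op 5: insert a.com -> 10.0.0.1 (expiry=10+9=19). clock=10
Op 6: tick 7 -> clock=17.
Op 7: insert a.com -> 10.0.0.4 (expiry=17+4=21). clock=17
lookup a.com: present, ip=10.0.0.4 expiry=21 > clock=17

Answer: 10.0.0.4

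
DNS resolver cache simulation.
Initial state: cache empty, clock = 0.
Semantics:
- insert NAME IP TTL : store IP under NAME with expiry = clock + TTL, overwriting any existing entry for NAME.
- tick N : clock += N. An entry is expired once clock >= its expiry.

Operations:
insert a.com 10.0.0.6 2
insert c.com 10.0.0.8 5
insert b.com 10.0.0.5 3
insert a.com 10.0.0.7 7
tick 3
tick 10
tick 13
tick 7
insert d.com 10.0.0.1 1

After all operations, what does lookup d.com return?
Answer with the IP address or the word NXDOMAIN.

Answer: 10.0.0.1

Derivation:
Op 1: insert a.com -> 10.0.0.6 (expiry=0+2=2). clock=0
Op 2: insert c.com -> 10.0.0.8 (expiry=0+5=5). clock=0
Op 3: insert b.com -> 10.0.0.5 (expiry=0+3=3). clock=0
Op 4: insert a.com -> 10.0.0.7 (expiry=0+7=7). clock=0
Op 5: tick 3 -> clock=3. purged={b.com}
Op 6: tick 10 -> clock=13. purged={a.com,c.com}
Op 7: tick 13 -> clock=26.
Op 8: tick 7 -> clock=33.
Op 9: insert d.com -> 10.0.0.1 (expiry=33+1=34). clock=33
lookup d.com: present, ip=10.0.0.1 expiry=34 > clock=33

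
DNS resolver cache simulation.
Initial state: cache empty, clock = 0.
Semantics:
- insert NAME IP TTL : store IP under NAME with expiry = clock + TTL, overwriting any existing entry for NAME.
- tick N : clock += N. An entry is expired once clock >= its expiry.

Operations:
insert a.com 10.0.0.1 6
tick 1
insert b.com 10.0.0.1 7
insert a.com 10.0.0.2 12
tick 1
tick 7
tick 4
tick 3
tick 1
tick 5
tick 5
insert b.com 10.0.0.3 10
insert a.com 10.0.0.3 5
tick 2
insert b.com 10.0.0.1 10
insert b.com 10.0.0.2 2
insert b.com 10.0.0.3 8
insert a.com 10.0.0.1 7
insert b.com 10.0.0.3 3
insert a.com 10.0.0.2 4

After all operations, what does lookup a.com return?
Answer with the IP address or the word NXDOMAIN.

Op 1: insert a.com -> 10.0.0.1 (expiry=0+6=6). clock=0
Op 2: tick 1 -> clock=1.
Op 3: insert b.com -> 10.0.0.1 (expiry=1+7=8). clock=1
Op 4: insert a.com -> 10.0.0.2 (expiry=1+12=13). clock=1
Op 5: tick 1 -> clock=2.
Op 6: tick 7 -> clock=9. purged={b.com}
Op 7: tick 4 -> clock=13. purged={a.com}
Op 8: tick 3 -> clock=16.
Op 9: tick 1 -> clock=17.
Op 10: tick 5 -> clock=22.
Op 11: tick 5 -> clock=27.
Op 12: insert b.com -> 10.0.0.3 (expiry=27+10=37). clock=27
Op 13: insert a.com -> 10.0.0.3 (expiry=27+5=32). clock=27
Op 14: tick 2 -> clock=29.
Op 15: insert b.com -> 10.0.0.1 (expiry=29+10=39). clock=29
Op 16: insert b.com -> 10.0.0.2 (expiry=29+2=31). clock=29
Op 17: insert b.com -> 10.0.0.3 (expiry=29+8=37). clock=29
Op 18: insert a.com -> 10.0.0.1 (expiry=29+7=36). clock=29
Op 19: insert b.com -> 10.0.0.3 (expiry=29+3=32). clock=29
Op 20: insert a.com -> 10.0.0.2 (expiry=29+4=33). clock=29
lookup a.com: present, ip=10.0.0.2 expiry=33 > clock=29

Answer: 10.0.0.2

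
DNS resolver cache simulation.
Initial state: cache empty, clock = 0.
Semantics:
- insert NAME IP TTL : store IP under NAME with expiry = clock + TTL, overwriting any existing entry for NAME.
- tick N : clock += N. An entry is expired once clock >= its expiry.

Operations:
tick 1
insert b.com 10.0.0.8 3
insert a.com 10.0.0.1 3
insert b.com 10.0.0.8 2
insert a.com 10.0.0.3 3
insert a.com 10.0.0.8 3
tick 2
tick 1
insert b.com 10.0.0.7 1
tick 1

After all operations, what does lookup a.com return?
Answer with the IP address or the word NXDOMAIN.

Op 1: tick 1 -> clock=1.
Op 2: insert b.com -> 10.0.0.8 (expiry=1+3=4). clock=1
Op 3: insert a.com -> 10.0.0.1 (expiry=1+3=4). clock=1
Op 4: insert b.com -> 10.0.0.8 (expiry=1+2=3). clock=1
Op 5: insert a.com -> 10.0.0.3 (expiry=1+3=4). clock=1
Op 6: insert a.com -> 10.0.0.8 (expiry=1+3=4). clock=1
Op 7: tick 2 -> clock=3. purged={b.com}
Op 8: tick 1 -> clock=4. purged={a.com}
Op 9: insert b.com -> 10.0.0.7 (expiry=4+1=5). clock=4
Op 10: tick 1 -> clock=5. purged={b.com}
lookup a.com: not in cache (expired or never inserted)

Answer: NXDOMAIN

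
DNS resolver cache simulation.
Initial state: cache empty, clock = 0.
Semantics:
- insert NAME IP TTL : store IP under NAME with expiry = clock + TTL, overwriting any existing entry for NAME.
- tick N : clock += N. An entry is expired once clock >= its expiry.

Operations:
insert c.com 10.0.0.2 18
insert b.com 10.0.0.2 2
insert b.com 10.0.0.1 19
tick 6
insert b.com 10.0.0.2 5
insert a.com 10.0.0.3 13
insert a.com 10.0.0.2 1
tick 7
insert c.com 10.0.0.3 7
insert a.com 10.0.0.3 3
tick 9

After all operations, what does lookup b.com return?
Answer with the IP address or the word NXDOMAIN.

Answer: NXDOMAIN

Derivation:
Op 1: insert c.com -> 10.0.0.2 (expiry=0+18=18). clock=0
Op 2: insert b.com -> 10.0.0.2 (expiry=0+2=2). clock=0
Op 3: insert b.com -> 10.0.0.1 (expiry=0+19=19). clock=0
Op 4: tick 6 -> clock=6.
Op 5: insert b.com -> 10.0.0.2 (expiry=6+5=11). clock=6
Op 6: insert a.com -> 10.0.0.3 (expiry=6+13=19). clock=6
Op 7: insert a.com -> 10.0.0.2 (expiry=6+1=7). clock=6
Op 8: tick 7 -> clock=13. purged={a.com,b.com}
Op 9: insert c.com -> 10.0.0.3 (expiry=13+7=20). clock=13
Op 10: insert a.com -> 10.0.0.3 (expiry=13+3=16). clock=13
Op 11: tick 9 -> clock=22. purged={a.com,c.com}
lookup b.com: not in cache (expired or never inserted)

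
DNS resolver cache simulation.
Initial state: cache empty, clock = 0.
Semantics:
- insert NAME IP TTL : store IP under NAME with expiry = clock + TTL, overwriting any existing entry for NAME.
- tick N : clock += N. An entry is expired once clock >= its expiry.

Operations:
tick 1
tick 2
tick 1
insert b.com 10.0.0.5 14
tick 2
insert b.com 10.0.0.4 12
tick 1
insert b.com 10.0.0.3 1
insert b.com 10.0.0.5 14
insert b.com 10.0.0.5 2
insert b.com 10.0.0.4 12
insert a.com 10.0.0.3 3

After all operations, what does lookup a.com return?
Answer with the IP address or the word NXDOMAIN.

Op 1: tick 1 -> clock=1.
Op 2: tick 2 -> clock=3.
Op 3: tick 1 -> clock=4.
Op 4: insert b.com -> 10.0.0.5 (expiry=4+14=18). clock=4
Op 5: tick 2 -> clock=6.
Op 6: insert b.com -> 10.0.0.4 (expiry=6+12=18). clock=6
Op 7: tick 1 -> clock=7.
Op 8: insert b.com -> 10.0.0.3 (expiry=7+1=8). clock=7
Op 9: insert b.com -> 10.0.0.5 (expiry=7+14=21). clock=7
Op 10: insert b.com -> 10.0.0.5 (expiry=7+2=9). clock=7
Op 11: insert b.com -> 10.0.0.4 (expiry=7+12=19). clock=7
Op 12: insert a.com -> 10.0.0.3 (expiry=7+3=10). clock=7
lookup a.com: present, ip=10.0.0.3 expiry=10 > clock=7

Answer: 10.0.0.3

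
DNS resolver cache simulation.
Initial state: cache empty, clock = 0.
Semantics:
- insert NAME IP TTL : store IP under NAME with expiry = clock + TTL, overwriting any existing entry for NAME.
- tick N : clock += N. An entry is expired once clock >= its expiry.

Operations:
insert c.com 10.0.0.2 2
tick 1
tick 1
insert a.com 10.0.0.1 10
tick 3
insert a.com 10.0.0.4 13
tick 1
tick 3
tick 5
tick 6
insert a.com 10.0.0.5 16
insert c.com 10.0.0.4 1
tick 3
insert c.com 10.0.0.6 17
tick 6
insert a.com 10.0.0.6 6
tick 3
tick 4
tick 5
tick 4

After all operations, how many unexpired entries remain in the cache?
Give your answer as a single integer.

Op 1: insert c.com -> 10.0.0.2 (expiry=0+2=2). clock=0
Op 2: tick 1 -> clock=1.
Op 3: tick 1 -> clock=2. purged={c.com}
Op 4: insert a.com -> 10.0.0.1 (expiry=2+10=12). clock=2
Op 5: tick 3 -> clock=5.
Op 6: insert a.com -> 10.0.0.4 (expiry=5+13=18). clock=5
Op 7: tick 1 -> clock=6.
Op 8: tick 3 -> clock=9.
Op 9: tick 5 -> clock=14.
Op 10: tick 6 -> clock=20. purged={a.com}
Op 11: insert a.com -> 10.0.0.5 (expiry=20+16=36). clock=20
Op 12: insert c.com -> 10.0.0.4 (expiry=20+1=21). clock=20
Op 13: tick 3 -> clock=23. purged={c.com}
Op 14: insert c.com -> 10.0.0.6 (expiry=23+17=40). clock=23
Op 15: tick 6 -> clock=29.
Op 16: insert a.com -> 10.0.0.6 (expiry=29+6=35). clock=29
Op 17: tick 3 -> clock=32.
Op 18: tick 4 -> clock=36. purged={a.com}
Op 19: tick 5 -> clock=41. purged={c.com}
Op 20: tick 4 -> clock=45.
Final cache (unexpired): {} -> size=0

Answer: 0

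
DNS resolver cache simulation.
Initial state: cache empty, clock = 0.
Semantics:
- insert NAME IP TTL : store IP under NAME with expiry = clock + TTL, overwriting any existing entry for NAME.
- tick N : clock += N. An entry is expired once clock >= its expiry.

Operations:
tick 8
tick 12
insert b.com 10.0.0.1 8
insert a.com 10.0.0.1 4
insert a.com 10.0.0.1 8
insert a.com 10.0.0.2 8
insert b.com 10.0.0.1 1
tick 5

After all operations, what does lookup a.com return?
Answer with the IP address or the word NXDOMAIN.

Answer: 10.0.0.2

Derivation:
Op 1: tick 8 -> clock=8.
Op 2: tick 12 -> clock=20.
Op 3: insert b.com -> 10.0.0.1 (expiry=20+8=28). clock=20
Op 4: insert a.com -> 10.0.0.1 (expiry=20+4=24). clock=20
Op 5: insert a.com -> 10.0.0.1 (expiry=20+8=28). clock=20
Op 6: insert a.com -> 10.0.0.2 (expiry=20+8=28). clock=20
Op 7: insert b.com -> 10.0.0.1 (expiry=20+1=21). clock=20
Op 8: tick 5 -> clock=25. purged={b.com}
lookup a.com: present, ip=10.0.0.2 expiry=28 > clock=25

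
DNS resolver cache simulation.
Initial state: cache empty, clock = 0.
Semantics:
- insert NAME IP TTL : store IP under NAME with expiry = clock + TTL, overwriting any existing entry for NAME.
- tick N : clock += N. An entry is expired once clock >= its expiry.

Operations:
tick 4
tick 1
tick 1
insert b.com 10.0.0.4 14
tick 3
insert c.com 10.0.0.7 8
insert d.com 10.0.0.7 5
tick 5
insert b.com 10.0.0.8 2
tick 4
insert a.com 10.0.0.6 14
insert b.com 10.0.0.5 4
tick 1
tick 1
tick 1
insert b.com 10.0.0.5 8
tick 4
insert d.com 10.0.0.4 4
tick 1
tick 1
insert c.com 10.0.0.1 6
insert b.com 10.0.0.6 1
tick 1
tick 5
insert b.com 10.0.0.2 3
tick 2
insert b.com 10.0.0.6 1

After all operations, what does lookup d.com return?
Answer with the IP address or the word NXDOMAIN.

Answer: NXDOMAIN

Derivation:
Op 1: tick 4 -> clock=4.
Op 2: tick 1 -> clock=5.
Op 3: tick 1 -> clock=6.
Op 4: insert b.com -> 10.0.0.4 (expiry=6+14=20). clock=6
Op 5: tick 3 -> clock=9.
Op 6: insert c.com -> 10.0.0.7 (expiry=9+8=17). clock=9
Op 7: insert d.com -> 10.0.0.7 (expiry=9+5=14). clock=9
Op 8: tick 5 -> clock=14. purged={d.com}
Op 9: insert b.com -> 10.0.0.8 (expiry=14+2=16). clock=14
Op 10: tick 4 -> clock=18. purged={b.com,c.com}
Op 11: insert a.com -> 10.0.0.6 (expiry=18+14=32). clock=18
Op 12: insert b.com -> 10.0.0.5 (expiry=18+4=22). clock=18
Op 13: tick 1 -> clock=19.
Op 14: tick 1 -> clock=20.
Op 15: tick 1 -> clock=21.
Op 16: insert b.com -> 10.0.0.5 (expiry=21+8=29). clock=21
Op 17: tick 4 -> clock=25.
Op 18: insert d.com -> 10.0.0.4 (expiry=25+4=29). clock=25
Op 19: tick 1 -> clock=26.
Op 20: tick 1 -> clock=27.
Op 21: insert c.com -> 10.0.0.1 (expiry=27+6=33). clock=27
Op 22: insert b.com -> 10.0.0.6 (expiry=27+1=28). clock=27
Op 23: tick 1 -> clock=28. purged={b.com}
Op 24: tick 5 -> clock=33. purged={a.com,c.com,d.com}
Op 25: insert b.com -> 10.0.0.2 (expiry=33+3=36). clock=33
Op 26: tick 2 -> clock=35.
Op 27: insert b.com -> 10.0.0.6 (expiry=35+1=36). clock=35
lookup d.com: not in cache (expired or never inserted)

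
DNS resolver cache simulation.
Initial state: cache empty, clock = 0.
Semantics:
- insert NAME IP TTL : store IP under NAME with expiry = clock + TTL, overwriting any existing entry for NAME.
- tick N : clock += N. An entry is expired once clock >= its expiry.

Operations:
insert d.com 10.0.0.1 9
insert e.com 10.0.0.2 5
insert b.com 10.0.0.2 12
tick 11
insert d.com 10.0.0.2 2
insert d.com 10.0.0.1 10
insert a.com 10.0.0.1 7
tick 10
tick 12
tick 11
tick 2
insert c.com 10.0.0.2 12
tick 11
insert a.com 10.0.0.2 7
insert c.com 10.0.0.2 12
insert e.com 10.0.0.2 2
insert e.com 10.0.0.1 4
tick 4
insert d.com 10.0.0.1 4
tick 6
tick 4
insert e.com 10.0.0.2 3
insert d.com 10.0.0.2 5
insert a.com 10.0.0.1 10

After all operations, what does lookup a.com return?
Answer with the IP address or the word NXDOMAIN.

Op 1: insert d.com -> 10.0.0.1 (expiry=0+9=9). clock=0
Op 2: insert e.com -> 10.0.0.2 (expiry=0+5=5). clock=0
Op 3: insert b.com -> 10.0.0.2 (expiry=0+12=12). clock=0
Op 4: tick 11 -> clock=11. purged={d.com,e.com}
Op 5: insert d.com -> 10.0.0.2 (expiry=11+2=13). clock=11
Op 6: insert d.com -> 10.0.0.1 (expiry=11+10=21). clock=11
Op 7: insert a.com -> 10.0.0.1 (expiry=11+7=18). clock=11
Op 8: tick 10 -> clock=21. purged={a.com,b.com,d.com}
Op 9: tick 12 -> clock=33.
Op 10: tick 11 -> clock=44.
Op 11: tick 2 -> clock=46.
Op 12: insert c.com -> 10.0.0.2 (expiry=46+12=58). clock=46
Op 13: tick 11 -> clock=57.
Op 14: insert a.com -> 10.0.0.2 (expiry=57+7=64). clock=57
Op 15: insert c.com -> 10.0.0.2 (expiry=57+12=69). clock=57
Op 16: insert e.com -> 10.0.0.2 (expiry=57+2=59). clock=57
Op 17: insert e.com -> 10.0.0.1 (expiry=57+4=61). clock=57
Op 18: tick 4 -> clock=61. purged={e.com}
Op 19: insert d.com -> 10.0.0.1 (expiry=61+4=65). clock=61
Op 20: tick 6 -> clock=67. purged={a.com,d.com}
Op 21: tick 4 -> clock=71. purged={c.com}
Op 22: insert e.com -> 10.0.0.2 (expiry=71+3=74). clock=71
Op 23: insert d.com -> 10.0.0.2 (expiry=71+5=76). clock=71
Op 24: insert a.com -> 10.0.0.1 (expiry=71+10=81). clock=71
lookup a.com: present, ip=10.0.0.1 expiry=81 > clock=71

Answer: 10.0.0.1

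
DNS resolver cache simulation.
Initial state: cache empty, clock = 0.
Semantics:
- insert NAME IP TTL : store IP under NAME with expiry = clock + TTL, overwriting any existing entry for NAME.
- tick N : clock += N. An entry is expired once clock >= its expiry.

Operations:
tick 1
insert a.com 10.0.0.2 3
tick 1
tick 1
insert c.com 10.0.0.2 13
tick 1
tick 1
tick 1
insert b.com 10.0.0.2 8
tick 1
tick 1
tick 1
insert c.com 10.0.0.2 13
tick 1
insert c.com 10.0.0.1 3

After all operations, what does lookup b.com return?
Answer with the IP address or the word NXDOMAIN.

Answer: 10.0.0.2

Derivation:
Op 1: tick 1 -> clock=1.
Op 2: insert a.com -> 10.0.0.2 (expiry=1+3=4). clock=1
Op 3: tick 1 -> clock=2.
Op 4: tick 1 -> clock=3.
Op 5: insert c.com -> 10.0.0.2 (expiry=3+13=16). clock=3
Op 6: tick 1 -> clock=4. purged={a.com}
Op 7: tick 1 -> clock=5.
Op 8: tick 1 -> clock=6.
Op 9: insert b.com -> 10.0.0.2 (expiry=6+8=14). clock=6
Op 10: tick 1 -> clock=7.
Op 11: tick 1 -> clock=8.
Op 12: tick 1 -> clock=9.
Op 13: insert c.com -> 10.0.0.2 (expiry=9+13=22). clock=9
Op 14: tick 1 -> clock=10.
Op 15: insert c.com -> 10.0.0.1 (expiry=10+3=13). clock=10
lookup b.com: present, ip=10.0.0.2 expiry=14 > clock=10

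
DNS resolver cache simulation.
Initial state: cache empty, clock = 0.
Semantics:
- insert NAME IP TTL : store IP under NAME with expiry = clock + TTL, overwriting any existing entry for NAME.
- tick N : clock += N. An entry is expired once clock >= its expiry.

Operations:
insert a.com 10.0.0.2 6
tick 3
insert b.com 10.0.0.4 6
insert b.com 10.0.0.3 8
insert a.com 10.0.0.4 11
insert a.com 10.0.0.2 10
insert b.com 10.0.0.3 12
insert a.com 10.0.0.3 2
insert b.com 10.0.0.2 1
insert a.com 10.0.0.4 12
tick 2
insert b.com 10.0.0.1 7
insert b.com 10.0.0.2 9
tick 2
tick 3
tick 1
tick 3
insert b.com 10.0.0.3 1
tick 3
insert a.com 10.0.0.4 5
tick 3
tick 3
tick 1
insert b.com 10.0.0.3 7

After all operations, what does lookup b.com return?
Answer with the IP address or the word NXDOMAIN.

Op 1: insert a.com -> 10.0.0.2 (expiry=0+6=6). clock=0
Op 2: tick 3 -> clock=3.
Op 3: insert b.com -> 10.0.0.4 (expiry=3+6=9). clock=3
Op 4: insert b.com -> 10.0.0.3 (expiry=3+8=11). clock=3
Op 5: insert a.com -> 10.0.0.4 (expiry=3+11=14). clock=3
Op 6: insert a.com -> 10.0.0.2 (expiry=3+10=13). clock=3
Op 7: insert b.com -> 10.0.0.3 (expiry=3+12=15). clock=3
Op 8: insert a.com -> 10.0.0.3 (expiry=3+2=5). clock=3
Op 9: insert b.com -> 10.0.0.2 (expiry=3+1=4). clock=3
Op 10: insert a.com -> 10.0.0.4 (expiry=3+12=15). clock=3
Op 11: tick 2 -> clock=5. purged={b.com}
Op 12: insert b.com -> 10.0.0.1 (expiry=5+7=12). clock=5
Op 13: insert b.com -> 10.0.0.2 (expiry=5+9=14). clock=5
Op 14: tick 2 -> clock=7.
Op 15: tick 3 -> clock=10.
Op 16: tick 1 -> clock=11.
Op 17: tick 3 -> clock=14. purged={b.com}
Op 18: insert b.com -> 10.0.0.3 (expiry=14+1=15). clock=14
Op 19: tick 3 -> clock=17. purged={a.com,b.com}
Op 20: insert a.com -> 10.0.0.4 (expiry=17+5=22). clock=17
Op 21: tick 3 -> clock=20.
Op 22: tick 3 -> clock=23. purged={a.com}
Op 23: tick 1 -> clock=24.
Op 24: insert b.com -> 10.0.0.3 (expiry=24+7=31). clock=24
lookup b.com: present, ip=10.0.0.3 expiry=31 > clock=24

Answer: 10.0.0.3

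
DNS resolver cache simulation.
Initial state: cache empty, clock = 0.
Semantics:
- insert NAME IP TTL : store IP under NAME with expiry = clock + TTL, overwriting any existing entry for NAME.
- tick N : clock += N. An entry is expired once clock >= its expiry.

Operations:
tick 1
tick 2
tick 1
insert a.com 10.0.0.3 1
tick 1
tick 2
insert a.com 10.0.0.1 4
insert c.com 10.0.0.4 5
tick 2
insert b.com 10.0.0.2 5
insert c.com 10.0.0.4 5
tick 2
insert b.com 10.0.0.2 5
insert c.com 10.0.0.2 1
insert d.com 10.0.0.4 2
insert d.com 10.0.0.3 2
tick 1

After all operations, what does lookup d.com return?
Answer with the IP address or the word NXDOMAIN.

Op 1: tick 1 -> clock=1.
Op 2: tick 2 -> clock=3.
Op 3: tick 1 -> clock=4.
Op 4: insert a.com -> 10.0.0.3 (expiry=4+1=5). clock=4
Op 5: tick 1 -> clock=5. purged={a.com}
Op 6: tick 2 -> clock=7.
Op 7: insert a.com -> 10.0.0.1 (expiry=7+4=11). clock=7
Op 8: insert c.com -> 10.0.0.4 (expiry=7+5=12). clock=7
Op 9: tick 2 -> clock=9.
Op 10: insert b.com -> 10.0.0.2 (expiry=9+5=14). clock=9
Op 11: insert c.com -> 10.0.0.4 (expiry=9+5=14). clock=9
Op 12: tick 2 -> clock=11. purged={a.com}
Op 13: insert b.com -> 10.0.0.2 (expiry=11+5=16). clock=11
Op 14: insert c.com -> 10.0.0.2 (expiry=11+1=12). clock=11
Op 15: insert d.com -> 10.0.0.4 (expiry=11+2=13). clock=11
Op 16: insert d.com -> 10.0.0.3 (expiry=11+2=13). clock=11
Op 17: tick 1 -> clock=12. purged={c.com}
lookup d.com: present, ip=10.0.0.3 expiry=13 > clock=12

Answer: 10.0.0.3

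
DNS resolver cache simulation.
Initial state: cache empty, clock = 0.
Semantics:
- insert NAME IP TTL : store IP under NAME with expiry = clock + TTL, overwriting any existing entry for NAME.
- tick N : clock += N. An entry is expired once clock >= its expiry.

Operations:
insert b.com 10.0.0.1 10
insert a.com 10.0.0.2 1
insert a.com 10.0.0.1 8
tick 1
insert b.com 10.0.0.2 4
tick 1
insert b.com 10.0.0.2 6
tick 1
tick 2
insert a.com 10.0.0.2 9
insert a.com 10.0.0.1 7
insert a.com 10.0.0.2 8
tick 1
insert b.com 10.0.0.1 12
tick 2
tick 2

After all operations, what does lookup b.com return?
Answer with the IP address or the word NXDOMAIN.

Answer: 10.0.0.1

Derivation:
Op 1: insert b.com -> 10.0.0.1 (expiry=0+10=10). clock=0
Op 2: insert a.com -> 10.0.0.2 (expiry=0+1=1). clock=0
Op 3: insert a.com -> 10.0.0.1 (expiry=0+8=8). clock=0
Op 4: tick 1 -> clock=1.
Op 5: insert b.com -> 10.0.0.2 (expiry=1+4=5). clock=1
Op 6: tick 1 -> clock=2.
Op 7: insert b.com -> 10.0.0.2 (expiry=2+6=8). clock=2
Op 8: tick 1 -> clock=3.
Op 9: tick 2 -> clock=5.
Op 10: insert a.com -> 10.0.0.2 (expiry=5+9=14). clock=5
Op 11: insert a.com -> 10.0.0.1 (expiry=5+7=12). clock=5
Op 12: insert a.com -> 10.0.0.2 (expiry=5+8=13). clock=5
Op 13: tick 1 -> clock=6.
Op 14: insert b.com -> 10.0.0.1 (expiry=6+12=18). clock=6
Op 15: tick 2 -> clock=8.
Op 16: tick 2 -> clock=10.
lookup b.com: present, ip=10.0.0.1 expiry=18 > clock=10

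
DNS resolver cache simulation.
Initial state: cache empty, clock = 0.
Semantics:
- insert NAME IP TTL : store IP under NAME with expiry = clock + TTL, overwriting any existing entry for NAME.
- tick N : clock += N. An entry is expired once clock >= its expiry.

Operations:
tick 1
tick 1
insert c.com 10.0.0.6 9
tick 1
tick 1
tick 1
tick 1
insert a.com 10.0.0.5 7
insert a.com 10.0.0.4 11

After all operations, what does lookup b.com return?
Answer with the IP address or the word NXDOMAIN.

Op 1: tick 1 -> clock=1.
Op 2: tick 1 -> clock=2.
Op 3: insert c.com -> 10.0.0.6 (expiry=2+9=11). clock=2
Op 4: tick 1 -> clock=3.
Op 5: tick 1 -> clock=4.
Op 6: tick 1 -> clock=5.
Op 7: tick 1 -> clock=6.
Op 8: insert a.com -> 10.0.0.5 (expiry=6+7=13). clock=6
Op 9: insert a.com -> 10.0.0.4 (expiry=6+11=17). clock=6
lookup b.com: not in cache (expired or never inserted)

Answer: NXDOMAIN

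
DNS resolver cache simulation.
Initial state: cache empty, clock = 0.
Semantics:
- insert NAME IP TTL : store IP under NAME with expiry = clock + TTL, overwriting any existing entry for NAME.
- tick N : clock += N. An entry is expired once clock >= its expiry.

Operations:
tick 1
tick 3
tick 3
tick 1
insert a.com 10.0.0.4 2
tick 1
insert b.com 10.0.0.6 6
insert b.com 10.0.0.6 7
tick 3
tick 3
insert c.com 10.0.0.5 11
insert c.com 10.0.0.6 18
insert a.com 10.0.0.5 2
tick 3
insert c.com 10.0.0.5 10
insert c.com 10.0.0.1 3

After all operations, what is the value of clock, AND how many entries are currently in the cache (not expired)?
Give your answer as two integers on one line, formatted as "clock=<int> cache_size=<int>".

Answer: clock=18 cache_size=1

Derivation:
Op 1: tick 1 -> clock=1.
Op 2: tick 3 -> clock=4.
Op 3: tick 3 -> clock=7.
Op 4: tick 1 -> clock=8.
Op 5: insert a.com -> 10.0.0.4 (expiry=8+2=10). clock=8
Op 6: tick 1 -> clock=9.
Op 7: insert b.com -> 10.0.0.6 (expiry=9+6=15). clock=9
Op 8: insert b.com -> 10.0.0.6 (expiry=9+7=16). clock=9
Op 9: tick 3 -> clock=12. purged={a.com}
Op 10: tick 3 -> clock=15.
Op 11: insert c.com -> 10.0.0.5 (expiry=15+11=26). clock=15
Op 12: insert c.com -> 10.0.0.6 (expiry=15+18=33). clock=15
Op 13: insert a.com -> 10.0.0.5 (expiry=15+2=17). clock=15
Op 14: tick 3 -> clock=18. purged={a.com,b.com}
Op 15: insert c.com -> 10.0.0.5 (expiry=18+10=28). clock=18
Op 16: insert c.com -> 10.0.0.1 (expiry=18+3=21). clock=18
Final clock = 18
Final cache (unexpired): {c.com} -> size=1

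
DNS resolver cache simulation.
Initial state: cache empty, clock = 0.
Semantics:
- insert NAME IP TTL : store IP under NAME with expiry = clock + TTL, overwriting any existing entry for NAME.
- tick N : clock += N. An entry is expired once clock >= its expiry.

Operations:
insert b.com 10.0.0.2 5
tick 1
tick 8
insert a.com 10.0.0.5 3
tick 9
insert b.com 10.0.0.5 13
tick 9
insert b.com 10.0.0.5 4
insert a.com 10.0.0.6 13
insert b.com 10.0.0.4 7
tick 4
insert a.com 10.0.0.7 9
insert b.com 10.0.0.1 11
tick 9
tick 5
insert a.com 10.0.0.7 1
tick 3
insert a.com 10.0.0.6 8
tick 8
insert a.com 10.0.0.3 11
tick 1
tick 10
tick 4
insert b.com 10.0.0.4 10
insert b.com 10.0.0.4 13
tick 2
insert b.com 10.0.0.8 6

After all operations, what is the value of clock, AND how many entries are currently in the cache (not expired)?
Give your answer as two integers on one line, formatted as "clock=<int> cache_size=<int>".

Op 1: insert b.com -> 10.0.0.2 (expiry=0+5=5). clock=0
Op 2: tick 1 -> clock=1.
Op 3: tick 8 -> clock=9. purged={b.com}
Op 4: insert a.com -> 10.0.0.5 (expiry=9+3=12). clock=9
Op 5: tick 9 -> clock=18. purged={a.com}
Op 6: insert b.com -> 10.0.0.5 (expiry=18+13=31). clock=18
Op 7: tick 9 -> clock=27.
Op 8: insert b.com -> 10.0.0.5 (expiry=27+4=31). clock=27
Op 9: insert a.com -> 10.0.0.6 (expiry=27+13=40). clock=27
Op 10: insert b.com -> 10.0.0.4 (expiry=27+7=34). clock=27
Op 11: tick 4 -> clock=31.
Op 12: insert a.com -> 10.0.0.7 (expiry=31+9=40). clock=31
Op 13: insert b.com -> 10.0.0.1 (expiry=31+11=42). clock=31
Op 14: tick 9 -> clock=40. purged={a.com}
Op 15: tick 5 -> clock=45. purged={b.com}
Op 16: insert a.com -> 10.0.0.7 (expiry=45+1=46). clock=45
Op 17: tick 3 -> clock=48. purged={a.com}
Op 18: insert a.com -> 10.0.0.6 (expiry=48+8=56). clock=48
Op 19: tick 8 -> clock=56. purged={a.com}
Op 20: insert a.com -> 10.0.0.3 (expiry=56+11=67). clock=56
Op 21: tick 1 -> clock=57.
Op 22: tick 10 -> clock=67. purged={a.com}
Op 23: tick 4 -> clock=71.
Op 24: insert b.com -> 10.0.0.4 (expiry=71+10=81). clock=71
Op 25: insert b.com -> 10.0.0.4 (expiry=71+13=84). clock=71
Op 26: tick 2 -> clock=73.
Op 27: insert b.com -> 10.0.0.8 (expiry=73+6=79). clock=73
Final clock = 73
Final cache (unexpired): {b.com} -> size=1

Answer: clock=73 cache_size=1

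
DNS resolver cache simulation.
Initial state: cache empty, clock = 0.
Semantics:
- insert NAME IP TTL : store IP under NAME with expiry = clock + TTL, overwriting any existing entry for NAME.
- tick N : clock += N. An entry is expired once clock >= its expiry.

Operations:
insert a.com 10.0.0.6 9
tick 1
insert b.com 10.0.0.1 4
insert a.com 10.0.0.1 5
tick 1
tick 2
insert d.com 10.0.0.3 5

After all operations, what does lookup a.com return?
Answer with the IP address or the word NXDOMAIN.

Answer: 10.0.0.1

Derivation:
Op 1: insert a.com -> 10.0.0.6 (expiry=0+9=9). clock=0
Op 2: tick 1 -> clock=1.
Op 3: insert b.com -> 10.0.0.1 (expiry=1+4=5). clock=1
Op 4: insert a.com -> 10.0.0.1 (expiry=1+5=6). clock=1
Op 5: tick 1 -> clock=2.
Op 6: tick 2 -> clock=4.
Op 7: insert d.com -> 10.0.0.3 (expiry=4+5=9). clock=4
lookup a.com: present, ip=10.0.0.1 expiry=6 > clock=4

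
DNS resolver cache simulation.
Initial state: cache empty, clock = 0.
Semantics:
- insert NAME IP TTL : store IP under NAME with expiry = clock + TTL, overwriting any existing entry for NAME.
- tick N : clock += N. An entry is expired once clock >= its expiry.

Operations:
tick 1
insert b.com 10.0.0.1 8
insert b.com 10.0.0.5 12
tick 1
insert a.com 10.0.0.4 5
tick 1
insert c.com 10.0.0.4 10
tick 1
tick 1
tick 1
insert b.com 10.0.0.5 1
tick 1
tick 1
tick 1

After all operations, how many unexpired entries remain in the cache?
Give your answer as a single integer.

Op 1: tick 1 -> clock=1.
Op 2: insert b.com -> 10.0.0.1 (expiry=1+8=9). clock=1
Op 3: insert b.com -> 10.0.0.5 (expiry=1+12=13). clock=1
Op 4: tick 1 -> clock=2.
Op 5: insert a.com -> 10.0.0.4 (expiry=2+5=7). clock=2
Op 6: tick 1 -> clock=3.
Op 7: insert c.com -> 10.0.0.4 (expiry=3+10=13). clock=3
Op 8: tick 1 -> clock=4.
Op 9: tick 1 -> clock=5.
Op 10: tick 1 -> clock=6.
Op 11: insert b.com -> 10.0.0.5 (expiry=6+1=7). clock=6
Op 12: tick 1 -> clock=7. purged={a.com,b.com}
Op 13: tick 1 -> clock=8.
Op 14: tick 1 -> clock=9.
Final cache (unexpired): {c.com} -> size=1

Answer: 1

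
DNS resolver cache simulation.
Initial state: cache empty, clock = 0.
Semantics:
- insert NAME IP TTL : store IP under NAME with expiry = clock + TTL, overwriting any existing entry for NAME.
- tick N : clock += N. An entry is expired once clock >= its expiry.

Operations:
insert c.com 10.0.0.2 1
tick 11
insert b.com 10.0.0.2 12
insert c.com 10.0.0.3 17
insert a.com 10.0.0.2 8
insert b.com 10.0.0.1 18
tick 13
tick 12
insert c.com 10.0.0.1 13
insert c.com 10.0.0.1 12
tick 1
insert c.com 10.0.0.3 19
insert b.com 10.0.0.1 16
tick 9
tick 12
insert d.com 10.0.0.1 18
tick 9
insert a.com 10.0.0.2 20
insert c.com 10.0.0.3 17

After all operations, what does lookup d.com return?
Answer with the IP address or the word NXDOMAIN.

Answer: 10.0.0.1

Derivation:
Op 1: insert c.com -> 10.0.0.2 (expiry=0+1=1). clock=0
Op 2: tick 11 -> clock=11. purged={c.com}
Op 3: insert b.com -> 10.0.0.2 (expiry=11+12=23). clock=11
Op 4: insert c.com -> 10.0.0.3 (expiry=11+17=28). clock=11
Op 5: insert a.com -> 10.0.0.2 (expiry=11+8=19). clock=11
Op 6: insert b.com -> 10.0.0.1 (expiry=11+18=29). clock=11
Op 7: tick 13 -> clock=24. purged={a.com}
Op 8: tick 12 -> clock=36. purged={b.com,c.com}
Op 9: insert c.com -> 10.0.0.1 (expiry=36+13=49). clock=36
Op 10: insert c.com -> 10.0.0.1 (expiry=36+12=48). clock=36
Op 11: tick 1 -> clock=37.
Op 12: insert c.com -> 10.0.0.3 (expiry=37+19=56). clock=37
Op 13: insert b.com -> 10.0.0.1 (expiry=37+16=53). clock=37
Op 14: tick 9 -> clock=46.
Op 15: tick 12 -> clock=58. purged={b.com,c.com}
Op 16: insert d.com -> 10.0.0.1 (expiry=58+18=76). clock=58
Op 17: tick 9 -> clock=67.
Op 18: insert a.com -> 10.0.0.2 (expiry=67+20=87). clock=67
Op 19: insert c.com -> 10.0.0.3 (expiry=67+17=84). clock=67
lookup d.com: present, ip=10.0.0.1 expiry=76 > clock=67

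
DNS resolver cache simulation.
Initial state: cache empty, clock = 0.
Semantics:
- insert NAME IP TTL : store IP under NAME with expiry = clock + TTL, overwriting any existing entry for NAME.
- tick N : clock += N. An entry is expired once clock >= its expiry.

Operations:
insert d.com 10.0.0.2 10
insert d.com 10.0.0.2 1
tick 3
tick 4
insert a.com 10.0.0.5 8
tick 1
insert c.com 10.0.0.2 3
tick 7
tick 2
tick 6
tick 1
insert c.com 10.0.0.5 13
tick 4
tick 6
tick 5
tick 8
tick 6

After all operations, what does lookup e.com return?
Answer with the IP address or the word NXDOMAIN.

Answer: NXDOMAIN

Derivation:
Op 1: insert d.com -> 10.0.0.2 (expiry=0+10=10). clock=0
Op 2: insert d.com -> 10.0.0.2 (expiry=0+1=1). clock=0
Op 3: tick 3 -> clock=3. purged={d.com}
Op 4: tick 4 -> clock=7.
Op 5: insert a.com -> 10.0.0.5 (expiry=7+8=15). clock=7
Op 6: tick 1 -> clock=8.
Op 7: insert c.com -> 10.0.0.2 (expiry=8+3=11). clock=8
Op 8: tick 7 -> clock=15. purged={a.com,c.com}
Op 9: tick 2 -> clock=17.
Op 10: tick 6 -> clock=23.
Op 11: tick 1 -> clock=24.
Op 12: insert c.com -> 10.0.0.5 (expiry=24+13=37). clock=24
Op 13: tick 4 -> clock=28.
Op 14: tick 6 -> clock=34.
Op 15: tick 5 -> clock=39. purged={c.com}
Op 16: tick 8 -> clock=47.
Op 17: tick 6 -> clock=53.
lookup e.com: not in cache (expired or never inserted)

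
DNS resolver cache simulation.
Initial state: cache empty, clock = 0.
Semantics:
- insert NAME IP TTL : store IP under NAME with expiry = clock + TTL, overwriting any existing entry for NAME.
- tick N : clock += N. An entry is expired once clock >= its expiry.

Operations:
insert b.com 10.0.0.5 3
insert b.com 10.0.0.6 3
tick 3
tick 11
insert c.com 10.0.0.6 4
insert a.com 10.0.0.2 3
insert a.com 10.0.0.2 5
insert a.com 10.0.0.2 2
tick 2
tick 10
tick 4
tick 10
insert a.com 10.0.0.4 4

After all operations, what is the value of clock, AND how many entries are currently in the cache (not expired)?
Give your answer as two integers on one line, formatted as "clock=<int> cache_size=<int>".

Answer: clock=40 cache_size=1

Derivation:
Op 1: insert b.com -> 10.0.0.5 (expiry=0+3=3). clock=0
Op 2: insert b.com -> 10.0.0.6 (expiry=0+3=3). clock=0
Op 3: tick 3 -> clock=3. purged={b.com}
Op 4: tick 11 -> clock=14.
Op 5: insert c.com -> 10.0.0.6 (expiry=14+4=18). clock=14
Op 6: insert a.com -> 10.0.0.2 (expiry=14+3=17). clock=14
Op 7: insert a.com -> 10.0.0.2 (expiry=14+5=19). clock=14
Op 8: insert a.com -> 10.0.0.2 (expiry=14+2=16). clock=14
Op 9: tick 2 -> clock=16. purged={a.com}
Op 10: tick 10 -> clock=26. purged={c.com}
Op 11: tick 4 -> clock=30.
Op 12: tick 10 -> clock=40.
Op 13: insert a.com -> 10.0.0.4 (expiry=40+4=44). clock=40
Final clock = 40
Final cache (unexpired): {a.com} -> size=1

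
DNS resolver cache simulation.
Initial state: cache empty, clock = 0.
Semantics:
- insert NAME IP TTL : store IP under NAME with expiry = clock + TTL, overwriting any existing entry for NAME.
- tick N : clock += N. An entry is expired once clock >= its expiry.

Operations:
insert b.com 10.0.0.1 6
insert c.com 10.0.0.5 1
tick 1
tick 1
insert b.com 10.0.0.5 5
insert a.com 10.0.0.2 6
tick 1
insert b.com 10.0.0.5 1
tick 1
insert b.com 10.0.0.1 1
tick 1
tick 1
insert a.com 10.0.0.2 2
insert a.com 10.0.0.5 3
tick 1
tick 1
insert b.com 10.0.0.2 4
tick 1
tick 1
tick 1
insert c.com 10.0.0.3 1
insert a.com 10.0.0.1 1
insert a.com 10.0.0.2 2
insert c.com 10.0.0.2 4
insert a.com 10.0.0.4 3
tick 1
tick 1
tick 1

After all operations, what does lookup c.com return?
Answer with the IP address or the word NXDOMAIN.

Op 1: insert b.com -> 10.0.0.1 (expiry=0+6=6). clock=0
Op 2: insert c.com -> 10.0.0.5 (expiry=0+1=1). clock=0
Op 3: tick 1 -> clock=1. purged={c.com}
Op 4: tick 1 -> clock=2.
Op 5: insert b.com -> 10.0.0.5 (expiry=2+5=7). clock=2
Op 6: insert a.com -> 10.0.0.2 (expiry=2+6=8). clock=2
Op 7: tick 1 -> clock=3.
Op 8: insert b.com -> 10.0.0.5 (expiry=3+1=4). clock=3
Op 9: tick 1 -> clock=4. purged={b.com}
Op 10: insert b.com -> 10.0.0.1 (expiry=4+1=5). clock=4
Op 11: tick 1 -> clock=5. purged={b.com}
Op 12: tick 1 -> clock=6.
Op 13: insert a.com -> 10.0.0.2 (expiry=6+2=8). clock=6
Op 14: insert a.com -> 10.0.0.5 (expiry=6+3=9). clock=6
Op 15: tick 1 -> clock=7.
Op 16: tick 1 -> clock=8.
Op 17: insert b.com -> 10.0.0.2 (expiry=8+4=12). clock=8
Op 18: tick 1 -> clock=9. purged={a.com}
Op 19: tick 1 -> clock=10.
Op 20: tick 1 -> clock=11.
Op 21: insert c.com -> 10.0.0.3 (expiry=11+1=12). clock=11
Op 22: insert a.com -> 10.0.0.1 (expiry=11+1=12). clock=11
Op 23: insert a.com -> 10.0.0.2 (expiry=11+2=13). clock=11
Op 24: insert c.com -> 10.0.0.2 (expiry=11+4=15). clock=11
Op 25: insert a.com -> 10.0.0.4 (expiry=11+3=14). clock=11
Op 26: tick 1 -> clock=12. purged={b.com}
Op 27: tick 1 -> clock=13.
Op 28: tick 1 -> clock=14. purged={a.com}
lookup c.com: present, ip=10.0.0.2 expiry=15 > clock=14

Answer: 10.0.0.2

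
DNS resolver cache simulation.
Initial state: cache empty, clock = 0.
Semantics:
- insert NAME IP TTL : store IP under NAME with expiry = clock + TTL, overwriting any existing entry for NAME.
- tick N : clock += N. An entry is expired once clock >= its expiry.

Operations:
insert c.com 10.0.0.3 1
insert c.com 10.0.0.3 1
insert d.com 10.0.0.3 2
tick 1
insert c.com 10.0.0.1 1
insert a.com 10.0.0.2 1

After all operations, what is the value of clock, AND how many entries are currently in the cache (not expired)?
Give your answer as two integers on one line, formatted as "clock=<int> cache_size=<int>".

Op 1: insert c.com -> 10.0.0.3 (expiry=0+1=1). clock=0
Op 2: insert c.com -> 10.0.0.3 (expiry=0+1=1). clock=0
Op 3: insert d.com -> 10.0.0.3 (expiry=0+2=2). clock=0
Op 4: tick 1 -> clock=1. purged={c.com}
Op 5: insert c.com -> 10.0.0.1 (expiry=1+1=2). clock=1
Op 6: insert a.com -> 10.0.0.2 (expiry=1+1=2). clock=1
Final clock = 1
Final cache (unexpired): {a.com,c.com,d.com} -> size=3

Answer: clock=1 cache_size=3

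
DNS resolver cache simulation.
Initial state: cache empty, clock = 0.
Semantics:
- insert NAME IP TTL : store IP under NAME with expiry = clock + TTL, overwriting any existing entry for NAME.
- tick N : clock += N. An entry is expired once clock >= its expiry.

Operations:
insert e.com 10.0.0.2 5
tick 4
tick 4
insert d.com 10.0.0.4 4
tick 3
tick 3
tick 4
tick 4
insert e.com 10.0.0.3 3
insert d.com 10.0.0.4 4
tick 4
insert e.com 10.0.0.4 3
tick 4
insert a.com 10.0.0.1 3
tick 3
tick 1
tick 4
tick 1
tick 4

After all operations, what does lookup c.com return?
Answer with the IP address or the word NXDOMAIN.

Answer: NXDOMAIN

Derivation:
Op 1: insert e.com -> 10.0.0.2 (expiry=0+5=5). clock=0
Op 2: tick 4 -> clock=4.
Op 3: tick 4 -> clock=8. purged={e.com}
Op 4: insert d.com -> 10.0.0.4 (expiry=8+4=12). clock=8
Op 5: tick 3 -> clock=11.
Op 6: tick 3 -> clock=14. purged={d.com}
Op 7: tick 4 -> clock=18.
Op 8: tick 4 -> clock=22.
Op 9: insert e.com -> 10.0.0.3 (expiry=22+3=25). clock=22
Op 10: insert d.com -> 10.0.0.4 (expiry=22+4=26). clock=22
Op 11: tick 4 -> clock=26. purged={d.com,e.com}
Op 12: insert e.com -> 10.0.0.4 (expiry=26+3=29). clock=26
Op 13: tick 4 -> clock=30. purged={e.com}
Op 14: insert a.com -> 10.0.0.1 (expiry=30+3=33). clock=30
Op 15: tick 3 -> clock=33. purged={a.com}
Op 16: tick 1 -> clock=34.
Op 17: tick 4 -> clock=38.
Op 18: tick 1 -> clock=39.
Op 19: tick 4 -> clock=43.
lookup c.com: not in cache (expired or never inserted)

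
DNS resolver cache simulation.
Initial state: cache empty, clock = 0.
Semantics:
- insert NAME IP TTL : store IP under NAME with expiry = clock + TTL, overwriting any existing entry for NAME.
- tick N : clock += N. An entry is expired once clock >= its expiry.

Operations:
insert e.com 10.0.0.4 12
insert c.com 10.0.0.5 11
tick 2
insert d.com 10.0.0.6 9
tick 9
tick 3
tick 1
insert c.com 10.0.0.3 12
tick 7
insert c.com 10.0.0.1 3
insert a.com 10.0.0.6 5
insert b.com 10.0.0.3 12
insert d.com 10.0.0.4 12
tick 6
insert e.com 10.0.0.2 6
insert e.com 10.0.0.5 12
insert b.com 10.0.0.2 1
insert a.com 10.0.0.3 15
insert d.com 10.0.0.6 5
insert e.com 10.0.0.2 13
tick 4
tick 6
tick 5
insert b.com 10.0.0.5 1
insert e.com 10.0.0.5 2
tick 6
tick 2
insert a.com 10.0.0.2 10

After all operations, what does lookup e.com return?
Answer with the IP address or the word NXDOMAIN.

Answer: NXDOMAIN

Derivation:
Op 1: insert e.com -> 10.0.0.4 (expiry=0+12=12). clock=0
Op 2: insert c.com -> 10.0.0.5 (expiry=0+11=11). clock=0
Op 3: tick 2 -> clock=2.
Op 4: insert d.com -> 10.0.0.6 (expiry=2+9=11). clock=2
Op 5: tick 9 -> clock=11. purged={c.com,d.com}
Op 6: tick 3 -> clock=14. purged={e.com}
Op 7: tick 1 -> clock=15.
Op 8: insert c.com -> 10.0.0.3 (expiry=15+12=27). clock=15
Op 9: tick 7 -> clock=22.
Op 10: insert c.com -> 10.0.0.1 (expiry=22+3=25). clock=22
Op 11: insert a.com -> 10.0.0.6 (expiry=22+5=27). clock=22
Op 12: insert b.com -> 10.0.0.3 (expiry=22+12=34). clock=22
Op 13: insert d.com -> 10.0.0.4 (expiry=22+12=34). clock=22
Op 14: tick 6 -> clock=28. purged={a.com,c.com}
Op 15: insert e.com -> 10.0.0.2 (expiry=28+6=34). clock=28
Op 16: insert e.com -> 10.0.0.5 (expiry=28+12=40). clock=28
Op 17: insert b.com -> 10.0.0.2 (expiry=28+1=29). clock=28
Op 18: insert a.com -> 10.0.0.3 (expiry=28+15=43). clock=28
Op 19: insert d.com -> 10.0.0.6 (expiry=28+5=33). clock=28
Op 20: insert e.com -> 10.0.0.2 (expiry=28+13=41). clock=28
Op 21: tick 4 -> clock=32. purged={b.com}
Op 22: tick 6 -> clock=38. purged={d.com}
Op 23: tick 5 -> clock=43. purged={a.com,e.com}
Op 24: insert b.com -> 10.0.0.5 (expiry=43+1=44). clock=43
Op 25: insert e.com -> 10.0.0.5 (expiry=43+2=45). clock=43
Op 26: tick 6 -> clock=49. purged={b.com,e.com}
Op 27: tick 2 -> clock=51.
Op 28: insert a.com -> 10.0.0.2 (expiry=51+10=61). clock=51
lookup e.com: not in cache (expired or never inserted)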